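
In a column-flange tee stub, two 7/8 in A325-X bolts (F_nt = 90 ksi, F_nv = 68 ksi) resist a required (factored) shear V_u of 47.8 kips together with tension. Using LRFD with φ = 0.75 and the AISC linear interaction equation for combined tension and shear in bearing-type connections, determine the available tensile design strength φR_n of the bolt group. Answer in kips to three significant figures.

A_b = π·0.875²/4 = 0.6013 in²; f_rv = 47.8 / (2 × 0.6013) = 39.75 ksi.
F'_nt = 1.3 F_nt − (F_nt / φF_nv) f_rv = 1.3·90 − (90/(0.75·68))·39.75 = 46.86 ksi, capped at F_nt → F'_nt = 46.86 ksi.
R_n = F'_nt · A_b · n = 46.86 × 0.6013 × 2 = 56.36 kips.
Design strength φR_n = 0.75 × 56.36 = 42.3 kips.

42.3 kips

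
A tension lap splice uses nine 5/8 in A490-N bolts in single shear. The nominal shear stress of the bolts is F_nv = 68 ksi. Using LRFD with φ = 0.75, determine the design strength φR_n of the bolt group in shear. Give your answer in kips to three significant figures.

141 kips

A_b = π × 0.625² / 4 = 0.3068 in².
R_n = F_nv · A_b · n · n_s = 68 × 0.3068 × 9 × 1 = 187.8 kips.
Design strength φR_n = 0.75 × 187.8 = 141 kips.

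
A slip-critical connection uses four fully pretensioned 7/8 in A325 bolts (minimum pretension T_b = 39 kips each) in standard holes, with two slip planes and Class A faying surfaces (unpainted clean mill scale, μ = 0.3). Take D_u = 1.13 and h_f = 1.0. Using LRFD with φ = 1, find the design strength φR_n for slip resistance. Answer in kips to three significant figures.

106 kips

R_n = μ · D_u · h_f · T_b · n_s · n_b = 0.3 × 1.13 × 1.0 × 39 × 2 × 4 = 105.8 kips.
Design strength φR_n = 1 × 105.8 = 106 kips.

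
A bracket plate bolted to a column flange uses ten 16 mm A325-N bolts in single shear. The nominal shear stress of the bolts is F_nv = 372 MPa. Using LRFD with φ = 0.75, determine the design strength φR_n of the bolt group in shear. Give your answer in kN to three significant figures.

561 kN

A_b = π × 16² / 4 = 201.1 mm².
R_n = F_nv · A_b · n · n_s = 372 × 201.1 × 10 × 1 / 1000 = 748 kN.
Design strength φR_n = 0.75 × 748 = 561 kN.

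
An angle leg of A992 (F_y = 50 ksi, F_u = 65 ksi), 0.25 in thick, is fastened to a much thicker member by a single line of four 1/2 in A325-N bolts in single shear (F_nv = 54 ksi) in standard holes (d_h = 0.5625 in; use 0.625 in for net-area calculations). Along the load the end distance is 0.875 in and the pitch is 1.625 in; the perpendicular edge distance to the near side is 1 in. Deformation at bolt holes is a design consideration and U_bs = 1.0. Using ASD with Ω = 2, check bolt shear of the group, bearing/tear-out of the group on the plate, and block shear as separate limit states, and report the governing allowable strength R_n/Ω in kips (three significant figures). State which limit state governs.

21.2 kips (bolt shear governs)

Bolt shear: A_b = π·0.5²/4 = 0.1963 in²; R_n = 54 × 0.1963 × 4 × 1 = 42.41 kips → 42.41 / 2 = 21.2 kips.
Bearing: edge l_c = 0.5938, r_n = 11.58 kips; interior l_c = 1.062, r_n = 19.5 kips; R_n = 11.58 + 3·19.5 = 70.08 kips → 35 kips.
Block shear: A_gv = 1.438, A_nv = 0.8906, A_nt = 0.1719 in²; R_n = min(0.6F_uA_nv, 0.6F_yA_gv) + U_bs·F_u·A_nt = 45.91 kips → 23 kips.
Bolt shear governs: 21.2 kips.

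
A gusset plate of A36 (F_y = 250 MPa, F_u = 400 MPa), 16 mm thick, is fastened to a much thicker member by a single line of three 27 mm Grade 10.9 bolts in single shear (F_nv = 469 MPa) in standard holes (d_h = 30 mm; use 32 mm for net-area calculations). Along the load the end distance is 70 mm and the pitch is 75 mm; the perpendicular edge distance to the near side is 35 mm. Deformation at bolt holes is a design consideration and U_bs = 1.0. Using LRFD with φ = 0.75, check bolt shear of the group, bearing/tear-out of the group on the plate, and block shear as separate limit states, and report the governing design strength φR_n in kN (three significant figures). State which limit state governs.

487 kN (block shear governs)

Bolt shear: A_b = π·27²/4 = 572.6 mm²; R_n = 469 × 572.6 × 3 × 1 / 1000 = 805.6 kN → 0.75 × 805.6 = 604 kN.
Bearing: edge l_c = 55, r_n = 414.7 kN; interior l_c = 45, r_n = 345.6 kN; R_n = 414.7 + 2·345.6 = 1106 kN → 829 kN.
Block shear: A_gv = 3520, A_nv = 2240, A_nt = 304 mm²; R_n = min(0.6F_uA_nv, 0.6F_yA_gv) + U_bs·F_u·A_nt = 649.6 kN → 487 kN.
Block shear governs: 487 kN.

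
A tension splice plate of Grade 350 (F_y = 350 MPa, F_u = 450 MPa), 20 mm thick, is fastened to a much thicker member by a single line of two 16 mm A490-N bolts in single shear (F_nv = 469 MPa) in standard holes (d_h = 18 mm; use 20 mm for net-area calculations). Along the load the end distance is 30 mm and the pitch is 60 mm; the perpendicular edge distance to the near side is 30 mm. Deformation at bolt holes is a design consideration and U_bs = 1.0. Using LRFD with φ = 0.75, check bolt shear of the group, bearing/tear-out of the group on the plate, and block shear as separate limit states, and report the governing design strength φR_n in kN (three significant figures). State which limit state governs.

Bolt shear: A_b = π·16²/4 = 201.1 mm²; R_n = 469 × 201.1 × 2 × 1 / 1000 = 188.6 kN → 0.75 × 188.6 = 141 kN.
Bearing: edge l_c = 21, r_n = 226.8 kN; interior l_c = 42, r_n = 345.6 kN; R_n = 226.8 + 1·345.6 = 572.4 kN → 429 kN.
Block shear: A_gv = 1800, A_nv = 1200, A_nt = 400 mm²; R_n = min(0.6F_uA_nv, 0.6F_yA_gv) + U_bs·F_u·A_nt = 504 kN → 378 kN.
Bolt shear governs: 141 kN.

141 kN (bolt shear governs)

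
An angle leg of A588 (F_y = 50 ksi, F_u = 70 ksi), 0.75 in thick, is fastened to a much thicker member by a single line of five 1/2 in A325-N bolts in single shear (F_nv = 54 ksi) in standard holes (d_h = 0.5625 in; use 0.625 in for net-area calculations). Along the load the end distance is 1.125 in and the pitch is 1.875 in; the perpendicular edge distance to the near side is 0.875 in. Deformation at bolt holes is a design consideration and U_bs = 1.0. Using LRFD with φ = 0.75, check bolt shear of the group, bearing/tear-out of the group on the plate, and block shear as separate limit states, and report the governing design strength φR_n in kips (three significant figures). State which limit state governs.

39.8 kips (bolt shear governs)

Bolt shear: A_b = π·0.5²/4 = 0.1963 in²; R_n = 54 × 0.1963 × 5 × 1 = 53.01 kips → 0.75 × 53.01 = 39.8 kips.
Bearing: edge l_c = 0.8438, r_n = 53.16 kips; interior l_c = 1.312, r_n = 63 kips; R_n = 53.16 + 4·63 = 305.2 kips → 229 kips.
Block shear: A_gv = 6.469, A_nv = 4.359, A_nt = 0.4219 in²; R_n = min(0.6F_uA_nv, 0.6F_yA_gv) + U_bs·F_u·A_nt = 212.6 kips → 159 kips.
Bolt shear governs: 39.8 kips.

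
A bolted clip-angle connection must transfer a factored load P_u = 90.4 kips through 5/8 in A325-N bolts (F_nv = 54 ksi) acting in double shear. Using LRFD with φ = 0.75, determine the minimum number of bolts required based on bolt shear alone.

4 bolts

A_b = π·0.625²/4 = 0.3068 in².
Per-bolt design strength φR_n = 0.75 × 54 × 0.3068 × 2 = 24.85 kips.
n ≥ 90.4 / 24.85 = 3.638 → use 4 bolts.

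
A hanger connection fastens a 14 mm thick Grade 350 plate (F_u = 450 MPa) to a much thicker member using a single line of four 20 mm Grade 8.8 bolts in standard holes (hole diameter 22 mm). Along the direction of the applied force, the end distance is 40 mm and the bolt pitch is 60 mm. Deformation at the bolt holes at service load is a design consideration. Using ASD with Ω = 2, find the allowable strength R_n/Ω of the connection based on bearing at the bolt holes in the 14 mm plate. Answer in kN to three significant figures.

541 kN

Per bolt r_n = 1.2 l_c t F_u ≤ 2.4 d t F_u; upper limit = 2.4 × 20 × 14 × 450 / 1000 = 302.4 kN.
Edge bolt: l_c = 40 − 22/2 = 29 mm → 1.2 × 29 × 14 × 450 / 1000 = 219.2 → r_n = 219.2 kN.
Interior bolts: l_c = 60 − 22 = 38 mm → 1.2 × 38 × 14 × 450 / 1000 = 287.3 → r_n = 287.3 kN.
R_n = 1 × 219.2 + 3 × 287.3 = 1081 kN.
Allowable strength R_n/Ω = 1081 / 2 = 541 kN.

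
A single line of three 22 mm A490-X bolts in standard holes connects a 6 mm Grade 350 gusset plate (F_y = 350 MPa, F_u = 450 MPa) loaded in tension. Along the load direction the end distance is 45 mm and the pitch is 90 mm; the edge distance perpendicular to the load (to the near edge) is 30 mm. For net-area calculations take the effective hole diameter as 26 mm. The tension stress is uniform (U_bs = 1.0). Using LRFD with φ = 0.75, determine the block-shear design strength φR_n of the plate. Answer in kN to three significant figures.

Shear plane L_v = 45 + 2·90 = 225 mm; A_gv = 225 × 6 = 1350 mm².
A_nv = (225 − 2.5·26) × 6 = 960 mm².
A_nt = (30 − 0.5·26) × 6 = 102 mm².
0.6 F_u A_nv = 259.2 kN; 0.6 F_y A_gv = 283.5 kN → shear rupture governs the shear term.
R_n = 259.2 + 1.0 × 450 × 102 / 1000 = 305.1 kN.
Design strength φR_n = 0.75 × 305.1 = 229 kN.

229 kN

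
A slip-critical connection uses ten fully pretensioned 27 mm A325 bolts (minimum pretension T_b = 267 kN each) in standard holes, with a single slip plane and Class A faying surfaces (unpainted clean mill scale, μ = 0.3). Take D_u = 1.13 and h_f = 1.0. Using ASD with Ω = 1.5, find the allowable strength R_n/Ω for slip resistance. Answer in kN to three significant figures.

R_n = μ · D_u · h_f · T_b · n_s · n_b = 0.3 × 1.13 × 1.0 × 267 × 1 × 10 = 905.1 kN.
Allowable strength R_n/Ω = 905.1 / 1.5 = 603 kN.

603 kN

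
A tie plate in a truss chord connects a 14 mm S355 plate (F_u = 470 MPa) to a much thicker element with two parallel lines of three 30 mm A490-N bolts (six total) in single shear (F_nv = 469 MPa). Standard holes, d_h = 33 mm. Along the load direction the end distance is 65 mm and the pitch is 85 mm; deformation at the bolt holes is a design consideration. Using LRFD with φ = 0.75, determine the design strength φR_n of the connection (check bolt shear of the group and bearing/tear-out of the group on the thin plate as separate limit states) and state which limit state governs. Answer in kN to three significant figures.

Bolt shear: A_b = π·30²/4 = 706.9 mm²; R_n = 469 × 706.9 × 6 × 1 / 1000 = 1989 kN → 0.75 × 1989 = 1490 kN.
Bearing (1.2 l_c t F_u ≤ 2.4 d t F_u): upper limit = 2.4·30·14·470 / 1000 = 473.8 kN.
  Edge l_c = 65 − 33/2 = 48.5 → r_n = 383 kN; interior l_c = 85 − 33 = 52 → r_n = 410.6 kN.
  R_n,bearing = 2·383 + 4·410.6 = 2408 kN → 0.75 × 2408 = 1810 kN.
Bolt shear governs: 1490 kN.

1490 kN (bolt shear governs)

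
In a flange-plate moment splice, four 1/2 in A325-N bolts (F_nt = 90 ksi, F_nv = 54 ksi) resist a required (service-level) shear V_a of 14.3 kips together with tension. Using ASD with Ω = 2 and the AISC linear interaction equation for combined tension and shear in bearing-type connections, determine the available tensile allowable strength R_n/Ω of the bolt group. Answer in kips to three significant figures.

A_b = π·0.5²/4 = 0.1963 in²; f_rv = 14.3 / (4 × 0.1963) = 18.21 ksi.
F'_nt = 1.3 F_nt − (Ω F_nt / F_nv) f_rv = 1.3·90 − (2·90/54)·18.21 = 56.31 ksi, capped at F_nt → F'_nt = 56.31 ksi.
R_n = F'_nt · A_b · n = 56.31 × 0.1963 × 4 = 44.22 kips.
Allowable strength R_n/Ω = 44.22 / 2 = 22.1 kips.

22.1 kips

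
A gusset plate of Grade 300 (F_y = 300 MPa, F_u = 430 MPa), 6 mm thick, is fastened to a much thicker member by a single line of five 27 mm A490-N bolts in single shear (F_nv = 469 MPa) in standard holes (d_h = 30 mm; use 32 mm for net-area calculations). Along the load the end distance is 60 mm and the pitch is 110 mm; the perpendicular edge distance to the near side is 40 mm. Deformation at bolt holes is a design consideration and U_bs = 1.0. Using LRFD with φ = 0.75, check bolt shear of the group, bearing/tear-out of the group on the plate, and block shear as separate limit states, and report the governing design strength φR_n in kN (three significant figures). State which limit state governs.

451 kN (block shear governs)

Bolt shear: A_b = π·27²/4 = 572.6 mm²; R_n = 469 × 572.6 × 5 × 1 / 1000 = 1343 kN → 0.75 × 1343 = 1010 kN.
Bearing: edge l_c = 45, r_n = 139.3 kN; interior l_c = 80, r_n = 167.2 kN; R_n = 139.3 + 4·167.2 = 808.1 kN → 606 kN.
Block shear: A_gv = 3000, A_nv = 2136, A_nt = 144 mm²; R_n = min(0.6F_uA_nv, 0.6F_yA_gv) + U_bs·F_u·A_nt = 601.9 kN → 451 kN.
Block shear governs: 451 kN.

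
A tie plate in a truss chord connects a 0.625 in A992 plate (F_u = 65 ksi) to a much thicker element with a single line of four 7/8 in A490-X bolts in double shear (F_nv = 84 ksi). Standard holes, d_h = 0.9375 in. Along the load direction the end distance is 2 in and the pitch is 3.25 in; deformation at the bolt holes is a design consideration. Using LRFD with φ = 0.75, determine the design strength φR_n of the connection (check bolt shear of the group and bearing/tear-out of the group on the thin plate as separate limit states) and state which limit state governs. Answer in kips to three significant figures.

248 kips (bearing governs)

Bolt shear: A_b = π·0.875²/4 = 0.6013 in²; R_n = 84 × 0.6013 × 4 × 2 = 404.1 kips → 0.75 × 404.1 = 303 kips.
Bearing (1.2 l_c t F_u ≤ 2.4 d t F_u): upper limit = 2.4·0.875·0.625·65 = 85.31 kips.
  Edge l_c = 2 − 0.9375/2 = 1.531 → r_n = 74.65 kips; interior l_c = 3.25 − 0.9375 = 2.312 → r_n = 85.31 kips.
  R_n,bearing = 1·74.65 + 3·85.31 = 330.6 kips → 0.75 × 330.6 = 248 kips.
Bearing governs: 248 kips.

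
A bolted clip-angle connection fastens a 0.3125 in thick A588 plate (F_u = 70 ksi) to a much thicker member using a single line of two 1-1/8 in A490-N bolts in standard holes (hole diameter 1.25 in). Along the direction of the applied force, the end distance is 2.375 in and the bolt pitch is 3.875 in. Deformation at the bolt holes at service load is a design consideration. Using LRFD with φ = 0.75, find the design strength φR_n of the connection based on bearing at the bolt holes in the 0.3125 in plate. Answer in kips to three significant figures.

Per bolt r_n = 1.2 l_c t F_u ≤ 2.4 d t F_u; upper limit = 2.4 × 1.125 × 0.3125 × 70 = 59.06 kips.
Edge bolt: l_c = 2.375 − 1.25/2 = 1.75 in → 1.2 × 1.75 × 0.3125 × 70 = 45.94 → r_n = 45.94 kips.
Interior bolts: l_c = 3.875 − 1.25 = 2.625 in → 1.2 × 2.625 × 0.3125 × 70 = 68.91 → r_n = 59.06 kips.
R_n = 1 × 45.94 + 1 × 59.06 = 105 kips.
Design strength φR_n = 0.75 × 105 = 78.8 kips.

78.8 kips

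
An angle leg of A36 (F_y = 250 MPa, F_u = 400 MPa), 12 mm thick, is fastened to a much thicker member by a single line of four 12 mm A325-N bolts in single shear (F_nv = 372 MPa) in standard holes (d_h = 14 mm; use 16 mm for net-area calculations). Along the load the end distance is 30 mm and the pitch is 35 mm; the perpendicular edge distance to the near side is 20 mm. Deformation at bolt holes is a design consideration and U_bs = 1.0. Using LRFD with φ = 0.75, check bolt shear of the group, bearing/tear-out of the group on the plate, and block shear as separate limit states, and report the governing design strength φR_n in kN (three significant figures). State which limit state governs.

Bolt shear: A_b = π·12²/4 = 113.1 mm²; R_n = 372 × 113.1 × 4 × 1 / 1000 = 168.3 kN → 0.75 × 168.3 = 126 kN.
Bearing: edge l_c = 23, r_n = 132.5 kN; interior l_c = 21, r_n = 121 kN; R_n = 132.5 + 3·121 = 495.4 kN → 372 kN.
Block shear: A_gv = 1620, A_nv = 948, A_nt = 144 mm²; R_n = min(0.6F_uA_nv, 0.6F_yA_gv) + U_bs·F_u·A_nt = 285.1 kN → 214 kN.
Bolt shear governs: 126 kN.

126 kN (bolt shear governs)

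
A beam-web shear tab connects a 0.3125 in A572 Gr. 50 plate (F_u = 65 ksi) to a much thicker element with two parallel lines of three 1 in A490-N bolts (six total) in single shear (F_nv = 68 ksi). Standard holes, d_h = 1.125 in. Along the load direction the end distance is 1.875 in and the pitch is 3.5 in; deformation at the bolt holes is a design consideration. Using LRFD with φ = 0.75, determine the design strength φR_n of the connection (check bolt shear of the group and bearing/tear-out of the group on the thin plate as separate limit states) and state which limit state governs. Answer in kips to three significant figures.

194 kips (bearing governs)

Bolt shear: A_b = π·1²/4 = 0.7854 in²; R_n = 68 × 0.7854 × 6 × 1 = 320.4 kips → 0.75 × 320.4 = 240 kips.
Bearing (1.2 l_c t F_u ≤ 2.4 d t F_u): upper limit = 2.4·1·0.3125·65 = 48.75 kips.
  Edge l_c = 1.875 − 1.125/2 = 1.312 → r_n = 31.99 kips; interior l_c = 3.5 − 1.125 = 2.375 → r_n = 48.75 kips.
  R_n,bearing = 2·31.99 + 4·48.75 = 259 kips → 0.75 × 259 = 194 kips.
Bearing governs: 194 kips.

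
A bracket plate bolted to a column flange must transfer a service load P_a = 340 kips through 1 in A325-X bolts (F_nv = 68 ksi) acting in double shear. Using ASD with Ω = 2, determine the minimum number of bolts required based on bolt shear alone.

A_b = π·1²/4 = 0.7854 in².
Per-bolt allowable strength R_n/Ω = 68 × 0.7854 × 2 / 2 = 53.41 kips.
n ≥ 340 / 53.41 = 6.366 → use 7 bolts.

7 bolts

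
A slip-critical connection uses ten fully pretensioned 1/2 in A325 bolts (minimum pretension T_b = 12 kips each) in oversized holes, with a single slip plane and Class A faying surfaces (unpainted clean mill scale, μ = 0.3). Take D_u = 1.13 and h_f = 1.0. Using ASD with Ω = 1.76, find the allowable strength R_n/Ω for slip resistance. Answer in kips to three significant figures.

R_n = μ · D_u · h_f · T_b · n_s · n_b = 0.3 × 1.13 × 1.0 × 12 × 1 × 10 = 40.68 kips.
Allowable strength R_n/Ω = 40.68 / 1.76 = 23.1 kips.

23.1 kips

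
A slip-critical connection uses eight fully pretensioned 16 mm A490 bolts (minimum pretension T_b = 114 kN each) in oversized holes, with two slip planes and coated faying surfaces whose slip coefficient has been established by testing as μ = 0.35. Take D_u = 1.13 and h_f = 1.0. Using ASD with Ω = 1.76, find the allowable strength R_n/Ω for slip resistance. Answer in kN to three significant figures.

410 kN

R_n = μ · D_u · h_f · T_b · n_s · n_b = 0.35 × 1.13 × 1.0 × 114 × 2 × 8 = 721.4 kN.
Allowable strength R_n/Ω = 721.4 / 1.76 = 410 kN.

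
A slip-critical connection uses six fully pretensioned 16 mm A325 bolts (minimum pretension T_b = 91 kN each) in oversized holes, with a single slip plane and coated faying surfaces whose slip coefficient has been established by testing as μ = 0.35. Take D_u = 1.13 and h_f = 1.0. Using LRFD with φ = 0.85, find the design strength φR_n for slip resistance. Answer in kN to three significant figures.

R_n = μ · D_u · h_f · T_b · n_s · n_b = 0.35 × 1.13 × 1.0 × 91 × 1 × 6 = 215.9 kN.
Design strength φR_n = 0.85 × 215.9 = 184 kN.

184 kN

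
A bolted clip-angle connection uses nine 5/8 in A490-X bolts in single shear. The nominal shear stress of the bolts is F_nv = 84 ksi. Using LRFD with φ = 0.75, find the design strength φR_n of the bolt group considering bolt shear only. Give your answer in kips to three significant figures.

A_b = π × 0.625² / 4 = 0.3068 in².
R_n = F_nv · A_b · n · n_s = 84 × 0.3068 × 9 × 1 = 231.9 kips.
Design strength φR_n = 0.75 × 231.9 = 174 kips.

174 kips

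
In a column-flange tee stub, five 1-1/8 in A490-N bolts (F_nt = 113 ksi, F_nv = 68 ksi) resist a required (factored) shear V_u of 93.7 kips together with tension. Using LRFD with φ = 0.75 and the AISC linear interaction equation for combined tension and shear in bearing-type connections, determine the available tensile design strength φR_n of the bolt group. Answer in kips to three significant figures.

A_b = π·1.125²/4 = 0.994 in²; f_rv = 93.7 / (5 × 0.994) = 18.85 ksi.
F'_nt = 1.3 F_nt − (F_nt / φF_nv) f_rv = 1.3·113 − (113/(0.75·68))·18.85 = 105.1 ksi, capped at F_nt → F'_nt = 105.1 ksi.
R_n = F'_nt · A_b · n = 105.1 × 0.994 × 5 = 522.5 kips.
Design strength φR_n = 0.75 × 522.5 = 392 kips.

392 kips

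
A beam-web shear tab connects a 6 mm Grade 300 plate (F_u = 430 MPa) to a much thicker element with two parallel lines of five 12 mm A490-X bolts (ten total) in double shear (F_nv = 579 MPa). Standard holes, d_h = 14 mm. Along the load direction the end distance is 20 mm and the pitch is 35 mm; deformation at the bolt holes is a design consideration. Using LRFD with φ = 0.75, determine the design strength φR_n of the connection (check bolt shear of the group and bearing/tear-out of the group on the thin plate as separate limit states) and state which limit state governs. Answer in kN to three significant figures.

450 kN (bearing governs)

Bolt shear: A_b = π·12²/4 = 113.1 mm²; R_n = 579 × 113.1 × 10 × 2 / 1000 = 1310 kN → 0.75 × 1310 = 982 kN.
Bearing (1.2 l_c t F_u ≤ 2.4 d t F_u): upper limit = 2.4·12·6·430 / 1000 = 74.3 kN.
  Edge l_c = 20 − 14/2 = 13 → r_n = 40.25 kN; interior l_c = 35 − 14 = 21 → r_n = 65.02 kN.
  R_n,bearing = 2·40.25 + 8·65.02 = 600.6 kN → 0.75 × 600.6 = 450 kN.
Bearing governs: 450 kN.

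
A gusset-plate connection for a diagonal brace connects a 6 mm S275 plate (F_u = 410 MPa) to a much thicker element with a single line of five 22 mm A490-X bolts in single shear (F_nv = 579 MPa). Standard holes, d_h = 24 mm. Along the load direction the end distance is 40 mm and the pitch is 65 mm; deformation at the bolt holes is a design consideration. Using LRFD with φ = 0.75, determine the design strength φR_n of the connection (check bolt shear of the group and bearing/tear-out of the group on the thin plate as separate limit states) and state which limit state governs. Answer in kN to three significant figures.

Bolt shear: A_b = π·22²/4 = 380.1 mm²; R_n = 579 × 380.1 × 5 × 1 / 1000 = 1100 kN → 0.75 × 1100 = 825 kN.
Bearing (1.2 l_c t F_u ≤ 2.4 d t F_u): upper limit = 2.4·22·6·410 / 1000 = 129.9 kN.
  Edge l_c = 40 − 24/2 = 28 → r_n = 82.66 kN; interior l_c = 65 − 24 = 41 → r_n = 121 kN.
  R_n,bearing = 1·82.66 + 4·121 = 566.8 kN → 0.75 × 566.8 = 425 kN.
Bearing governs: 425 kN.

425 kN (bearing governs)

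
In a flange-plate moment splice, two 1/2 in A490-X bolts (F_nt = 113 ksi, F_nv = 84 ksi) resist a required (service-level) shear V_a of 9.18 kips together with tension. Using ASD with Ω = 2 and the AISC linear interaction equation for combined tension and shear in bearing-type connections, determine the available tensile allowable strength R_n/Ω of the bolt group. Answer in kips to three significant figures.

16.5 kips

A_b = π·0.5²/4 = 0.1963 in²; f_rv = 9.18 / (2 × 0.1963) = 23.38 ksi.
F'_nt = 1.3 F_nt − (Ω F_nt / F_nv) f_rv = 1.3·113 − (2·113/84)·23.38 = 84.01 ksi, capped at F_nt → F'_nt = 84.01 ksi.
R_n = F'_nt · A_b · n = 84.01 × 0.1963 × 2 = 32.99 kips.
Allowable strength R_n/Ω = 32.99 / 2 = 16.5 kips.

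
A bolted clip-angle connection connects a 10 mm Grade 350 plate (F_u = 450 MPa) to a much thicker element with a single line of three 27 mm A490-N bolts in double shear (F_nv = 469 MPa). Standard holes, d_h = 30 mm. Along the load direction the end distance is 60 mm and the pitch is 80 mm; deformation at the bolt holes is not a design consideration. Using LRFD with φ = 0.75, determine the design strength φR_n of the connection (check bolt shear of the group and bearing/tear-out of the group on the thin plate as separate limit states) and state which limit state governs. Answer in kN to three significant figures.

734 kN (bearing governs)

Bolt shear: A_b = π·27²/4 = 572.6 mm²; R_n = 469 × 572.6 × 3 × 2 / 1000 = 1611 kN → 0.75 × 1611 = 1210 kN.
Bearing (1.5 l_c t F_u ≤ 3.0 d t F_u): upper limit = 3.0·27·10·450 / 1000 = 364.5 kN.
  Edge l_c = 60 − 30/2 = 45 → r_n = 303.8 kN; interior l_c = 80 − 30 = 50 → r_n = 337.5 kN.
  R_n,bearing = 1·303.8 + 2·337.5 = 978.8 kN → 0.75 × 978.8 = 734 kN.
Bearing governs: 734 kN.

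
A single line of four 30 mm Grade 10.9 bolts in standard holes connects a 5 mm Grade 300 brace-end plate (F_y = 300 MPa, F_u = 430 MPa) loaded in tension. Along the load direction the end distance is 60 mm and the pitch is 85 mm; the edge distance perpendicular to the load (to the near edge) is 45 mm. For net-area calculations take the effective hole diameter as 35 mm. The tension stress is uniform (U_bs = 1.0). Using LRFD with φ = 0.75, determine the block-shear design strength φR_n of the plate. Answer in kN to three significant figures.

231 kN

Shear plane L_v = 60 + 3·85 = 315 mm; A_gv = 315 × 5 = 1575 mm².
A_nv = (315 − 3.5·35) × 5 = 962.5 mm².
A_nt = (45 − 0.5·35) × 5 = 137.5 mm².
0.6 F_u A_nv = 248.3 kN; 0.6 F_y A_gv = 283.5 kN → shear rupture governs the shear term.
R_n = 248.3 + 1.0 × 430 × 137.5 / 1000 = 307.5 kN.
Design strength φR_n = 0.75 × 307.5 = 231 kN.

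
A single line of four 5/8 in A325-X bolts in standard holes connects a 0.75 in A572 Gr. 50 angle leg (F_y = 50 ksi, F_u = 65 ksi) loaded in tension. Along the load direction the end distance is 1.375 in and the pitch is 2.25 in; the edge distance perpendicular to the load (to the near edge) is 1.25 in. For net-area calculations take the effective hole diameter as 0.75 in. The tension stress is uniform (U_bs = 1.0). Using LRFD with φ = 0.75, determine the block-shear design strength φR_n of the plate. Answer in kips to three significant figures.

153 kips

Shear plane L_v = 1.375 + 3·2.25 = 8.125 in; A_gv = 8.125 × 0.75 = 6.094 in².
A_nv = (8.125 − 3.5·0.75) × 0.75 = 4.125 in².
A_nt = (1.25 − 0.5·0.75) × 0.75 = 0.6562 in².
0.6 F_u A_nv = 160.9 kips; 0.6 F_y A_gv = 182.8 kips → shear rupture governs the shear term.
R_n = 160.9 + 1.0 × 65 × 0.6562 = 203.5 kips.
Design strength φR_n = 0.75 × 203.5 = 153 kips.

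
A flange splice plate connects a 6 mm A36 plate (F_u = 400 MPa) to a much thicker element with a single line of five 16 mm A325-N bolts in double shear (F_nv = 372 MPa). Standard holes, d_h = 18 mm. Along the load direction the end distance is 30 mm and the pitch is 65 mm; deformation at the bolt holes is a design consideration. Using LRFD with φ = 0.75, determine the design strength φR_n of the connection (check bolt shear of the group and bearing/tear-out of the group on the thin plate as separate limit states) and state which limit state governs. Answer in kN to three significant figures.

322 kN (bearing governs)

Bolt shear: A_b = π·16²/4 = 201.1 mm²; R_n = 372 × 201.1 × 5 × 2 / 1000 = 748 kN → 0.75 × 748 = 561 kN.
Bearing (1.2 l_c t F_u ≤ 2.4 d t F_u): upper limit = 2.4·16·6·400 / 1000 = 92.16 kN.
  Edge l_c = 30 − 18/2 = 21 → r_n = 60.48 kN; interior l_c = 65 − 18 = 47 → r_n = 92.16 kN.
  R_n,bearing = 1·60.48 + 4·92.16 = 429.1 kN → 0.75 × 429.1 = 322 kN.
Bearing governs: 322 kN.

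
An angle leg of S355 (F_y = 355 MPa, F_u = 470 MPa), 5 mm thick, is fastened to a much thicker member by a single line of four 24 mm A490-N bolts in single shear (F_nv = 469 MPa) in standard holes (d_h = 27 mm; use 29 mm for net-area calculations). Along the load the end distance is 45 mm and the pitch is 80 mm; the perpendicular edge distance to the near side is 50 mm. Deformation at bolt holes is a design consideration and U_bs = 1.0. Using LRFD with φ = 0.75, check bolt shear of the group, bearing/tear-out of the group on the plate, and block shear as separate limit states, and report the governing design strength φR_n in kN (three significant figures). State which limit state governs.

Bolt shear: A_b = π·24²/4 = 452.4 mm²; R_n = 469 × 452.4 × 4 × 1 / 1000 = 848.7 kN → 0.75 × 848.7 = 637 kN.
Bearing: edge l_c = 31.5, r_n = 88.83 kN; interior l_c = 53, r_n = 135.4 kN; R_n = 88.83 + 3·135.4 = 494.9 kN → 371 kN.
Block shear: A_gv = 1425, A_nv = 917.5, A_nt = 177.5 mm²; R_n = min(0.6F_uA_nv, 0.6F_yA_gv) + U_bs·F_u·A_nt = 342.2 kN → 257 kN.
Block shear governs: 257 kN.

257 kN (block shear governs)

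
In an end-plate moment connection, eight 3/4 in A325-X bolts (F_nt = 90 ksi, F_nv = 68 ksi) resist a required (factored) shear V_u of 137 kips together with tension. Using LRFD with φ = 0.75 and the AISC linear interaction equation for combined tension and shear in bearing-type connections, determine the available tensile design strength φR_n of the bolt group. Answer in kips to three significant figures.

129 kips

A_b = π·0.75²/4 = 0.4418 in²; f_rv = 137 / (8 × 0.4418) = 38.76 ksi.
F'_nt = 1.3 F_nt − (F_nt / φF_nv) f_rv = 1.3·90 − (90/(0.75·68))·38.76 = 48.59 ksi, capped at F_nt → F'_nt = 48.59 ksi.
R_n = F'_nt · A_b · n = 48.59 × 0.4418 × 8 = 171.7 kips.
Design strength φR_n = 0.75 × 171.7 = 129 kips.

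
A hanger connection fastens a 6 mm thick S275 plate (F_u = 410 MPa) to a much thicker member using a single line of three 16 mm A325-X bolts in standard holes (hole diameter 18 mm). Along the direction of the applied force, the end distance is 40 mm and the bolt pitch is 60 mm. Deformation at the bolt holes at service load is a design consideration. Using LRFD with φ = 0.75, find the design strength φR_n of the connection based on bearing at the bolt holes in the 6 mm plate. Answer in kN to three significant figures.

Per bolt r_n = 1.2 l_c t F_u ≤ 2.4 d t F_u; upper limit = 2.4 × 16 × 6 × 410 / 1000 = 94.46 kN.
Edge bolt: l_c = 40 − 18/2 = 31 mm → 1.2 × 31 × 6 × 410 / 1000 = 91.51 → r_n = 91.51 kN.
Interior bolts: l_c = 60 − 18 = 42 mm → 1.2 × 42 × 6 × 410 / 1000 = 124 → r_n = 94.46 kN.
R_n = 1 × 91.51 + 2 × 94.46 = 280.4 kN.
Design strength φR_n = 0.75 × 280.4 = 210 kN.

210 kN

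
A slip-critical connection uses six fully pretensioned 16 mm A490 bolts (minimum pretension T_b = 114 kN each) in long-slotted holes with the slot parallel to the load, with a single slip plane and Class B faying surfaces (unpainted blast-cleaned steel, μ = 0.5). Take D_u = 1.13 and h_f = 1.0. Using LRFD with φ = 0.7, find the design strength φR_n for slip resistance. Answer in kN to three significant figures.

271 kN

R_n = μ · D_u · h_f · T_b · n_s · n_b = 0.5 × 1.13 × 1.0 × 114 × 1 × 6 = 386.5 kN.
Design strength φR_n = 0.7 × 386.5 = 271 kN.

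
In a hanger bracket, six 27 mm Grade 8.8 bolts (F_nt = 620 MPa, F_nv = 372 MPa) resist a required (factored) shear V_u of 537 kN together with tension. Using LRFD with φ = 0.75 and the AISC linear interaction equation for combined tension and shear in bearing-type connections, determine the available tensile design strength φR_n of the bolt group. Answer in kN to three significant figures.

A_b = π·27²/4 = 572.6 mm²; f_rv = 537 × 1000 / (6 × 572.6) = 156.3 MPa.
F'_nt = 1.3 F_nt − (F_nt / φF_nv) f_rv = 1.3·620 − (620/(0.75·372))·156.3 = 458.6 MPa, capped at F_nt → F'_nt = 458.6 MPa.
R_n = F'_nt · A_b · n = 458.6 × 572.6 × 6 / 1000 = 1576 kN.
Design strength φR_n = 0.75 × 1576 = 1180 kN.

1180 kN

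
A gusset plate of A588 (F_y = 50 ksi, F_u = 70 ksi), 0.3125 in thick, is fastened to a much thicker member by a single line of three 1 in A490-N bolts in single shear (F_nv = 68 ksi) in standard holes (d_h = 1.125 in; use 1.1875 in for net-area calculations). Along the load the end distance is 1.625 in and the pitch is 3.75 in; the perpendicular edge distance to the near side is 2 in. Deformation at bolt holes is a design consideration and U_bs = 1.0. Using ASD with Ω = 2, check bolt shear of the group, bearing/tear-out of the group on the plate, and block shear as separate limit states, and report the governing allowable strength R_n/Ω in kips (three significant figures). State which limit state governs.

Bolt shear: A_b = π·1²/4 = 0.7854 in²; R_n = 68 × 0.7854 × 3 × 1 = 160.2 kips → 160.2 / 2 = 80.1 kips.
Bearing: edge l_c = 1.062, r_n = 27.89 kips; interior l_c = 2.625, r_n = 52.5 kips; R_n = 27.89 + 2·52.5 = 132.9 kips → 66.4 kips.
Block shear: A_gv = 2.852, A_nv = 1.924, A_nt = 0.4395 in²; R_n = min(0.6F_uA_nv, 0.6F_yA_gv) + U_bs·F_u·A_nt = 111.6 kips → 55.8 kips.
Block shear governs: 55.8 kips.

55.8 kips (block shear governs)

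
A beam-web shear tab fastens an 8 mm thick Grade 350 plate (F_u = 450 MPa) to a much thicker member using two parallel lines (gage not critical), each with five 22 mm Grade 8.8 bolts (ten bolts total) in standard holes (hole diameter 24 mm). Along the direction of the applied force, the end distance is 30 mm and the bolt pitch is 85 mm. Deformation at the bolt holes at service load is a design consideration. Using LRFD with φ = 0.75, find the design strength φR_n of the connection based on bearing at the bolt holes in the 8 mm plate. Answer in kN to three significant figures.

Per bolt r_n = 1.2 l_c t F_u ≤ 2.4 d t F_u; upper limit = 2.4 × 22 × 8 × 450 / 1000 = 190.1 kN.
Edge bolt: l_c = 30 − 24/2 = 18 mm → 1.2 × 18 × 8 × 450 / 1000 = 77.76 → r_n = 77.76 kN.
Interior bolts: l_c = 85 − 24 = 61 mm → 1.2 × 61 × 8 × 450 / 1000 = 263.5 → r_n = 190.1 kN.
R_n = 2 × 77.76 + 8 × 190.1 = 1676 kN.
Design strength φR_n = 0.75 × 1676 = 1260 kN.

1260 kN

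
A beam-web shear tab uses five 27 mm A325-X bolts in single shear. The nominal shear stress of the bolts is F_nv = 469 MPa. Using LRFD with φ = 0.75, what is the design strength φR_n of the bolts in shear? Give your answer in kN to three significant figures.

1010 kN

A_b = π × 27² / 4 = 572.6 mm².
R_n = F_nv · A_b · n · n_s = 469 × 572.6 × 5 × 1 / 1000 = 1343 kN.
Design strength φR_n = 0.75 × 1343 = 1010 kN.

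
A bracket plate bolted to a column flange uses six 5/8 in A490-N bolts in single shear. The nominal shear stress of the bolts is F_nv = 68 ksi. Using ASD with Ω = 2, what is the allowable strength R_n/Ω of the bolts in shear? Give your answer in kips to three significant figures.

A_b = π × 0.625² / 4 = 0.3068 in².
R_n = F_nv · A_b · n · n_s = 68 × 0.3068 × 6 × 1 = 125.2 kips.
Allowable strength R_n/Ω = 125.2 / 2 = 62.6 kips.

62.6 kips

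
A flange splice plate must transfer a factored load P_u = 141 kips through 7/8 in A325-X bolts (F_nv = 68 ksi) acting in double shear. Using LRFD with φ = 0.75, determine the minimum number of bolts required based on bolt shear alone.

A_b = π·0.875²/4 = 0.6013 in².
Per-bolt design strength φR_n = 0.75 × 68 × 0.6013 × 2 = 61.33 kips.
n ≥ 141 / 61.33 = 2.299 → use 3 bolts.

3 bolts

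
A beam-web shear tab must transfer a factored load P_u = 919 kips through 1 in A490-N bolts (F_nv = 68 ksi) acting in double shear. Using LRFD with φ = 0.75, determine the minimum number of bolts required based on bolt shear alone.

12 bolts

A_b = π·1²/4 = 0.7854 in².
Per-bolt design strength φR_n = 0.75 × 68 × 0.7854 × 2 = 80.11 kips.
n ≥ 919 / 80.11 = 11.47 → use 12 bolts.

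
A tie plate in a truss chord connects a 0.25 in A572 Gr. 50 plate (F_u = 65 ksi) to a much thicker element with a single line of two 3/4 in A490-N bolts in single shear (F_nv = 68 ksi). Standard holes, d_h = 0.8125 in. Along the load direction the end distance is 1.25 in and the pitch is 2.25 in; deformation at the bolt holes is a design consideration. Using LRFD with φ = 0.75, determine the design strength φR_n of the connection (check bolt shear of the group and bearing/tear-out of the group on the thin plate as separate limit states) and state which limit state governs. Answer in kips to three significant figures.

33.4 kips (bearing governs)

Bolt shear: A_b = π·0.75²/4 = 0.4418 in²; R_n = 68 × 0.4418 × 2 × 1 = 60.08 kips → 0.75 × 60.08 = 45.1 kips.
Bearing (1.2 l_c t F_u ≤ 2.4 d t F_u): upper limit = 2.4·0.75·0.25·65 = 29.25 kips.
  Edge l_c = 1.25 − 0.8125/2 = 0.8438 → r_n = 16.45 kips; interior l_c = 2.25 − 0.8125 = 1.438 → r_n = 28.03 kips.
  R_n,bearing = 1·16.45 + 1·28.03 = 44.48 kips → 0.75 × 44.48 = 33.4 kips.
Bearing governs: 33.4 kips.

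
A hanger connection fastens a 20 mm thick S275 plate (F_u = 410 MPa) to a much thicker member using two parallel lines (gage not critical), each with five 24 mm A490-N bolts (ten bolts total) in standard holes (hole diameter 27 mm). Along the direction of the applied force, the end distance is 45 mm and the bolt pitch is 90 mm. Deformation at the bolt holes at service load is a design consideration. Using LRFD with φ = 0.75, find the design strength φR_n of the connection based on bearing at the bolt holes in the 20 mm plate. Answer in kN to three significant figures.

Per bolt r_n = 1.2 l_c t F_u ≤ 2.4 d t F_u; upper limit = 2.4 × 24 × 20 × 410 / 1000 = 472.3 kN.
Edge bolt: l_c = 45 − 27/2 = 31.5 mm → 1.2 × 31.5 × 20 × 410 / 1000 = 310 → r_n = 310 kN.
Interior bolts: l_c = 90 − 27 = 63 mm → 1.2 × 63 × 20 × 410 / 1000 = 619.9 → r_n = 472.3 kN.
R_n = 2 × 310 + 8 × 472.3 = 4398 kN.
Design strength φR_n = 0.75 × 4398 = 3300 kN.

3300 kN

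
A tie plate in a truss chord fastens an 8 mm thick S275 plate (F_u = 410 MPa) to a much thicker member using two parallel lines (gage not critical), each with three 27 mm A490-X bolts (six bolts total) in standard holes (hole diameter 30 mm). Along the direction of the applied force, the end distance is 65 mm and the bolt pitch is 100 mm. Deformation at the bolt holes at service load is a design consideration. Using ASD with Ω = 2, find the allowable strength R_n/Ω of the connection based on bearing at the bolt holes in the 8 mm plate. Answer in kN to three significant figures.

Per bolt r_n = 1.2 l_c t F_u ≤ 2.4 d t F_u; upper limit = 2.4 × 27 × 8 × 410 / 1000 = 212.5 kN.
Edge bolt: l_c = 65 − 30/2 = 50 mm → 1.2 × 50 × 8 × 410 / 1000 = 196.8 → r_n = 196.8 kN.
Interior bolts: l_c = 100 − 30 = 70 mm → 1.2 × 70 × 8 × 410 / 1000 = 275.5 → r_n = 212.5 kN.
R_n = 2 × 196.8 + 4 × 212.5 = 1244 kN.
Allowable strength R_n/Ω = 1244 / 2 = 622 kN.

622 kN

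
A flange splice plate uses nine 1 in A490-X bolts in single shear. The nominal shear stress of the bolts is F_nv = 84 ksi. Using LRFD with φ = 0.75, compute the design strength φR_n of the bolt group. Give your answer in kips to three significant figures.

A_b = π × 1² / 4 = 0.7854 in².
R_n = F_nv · A_b · n · n_s = 84 × 0.7854 × 9 × 1 = 593.8 kips.
Design strength φR_n = 0.75 × 593.8 = 445 kips.

445 kips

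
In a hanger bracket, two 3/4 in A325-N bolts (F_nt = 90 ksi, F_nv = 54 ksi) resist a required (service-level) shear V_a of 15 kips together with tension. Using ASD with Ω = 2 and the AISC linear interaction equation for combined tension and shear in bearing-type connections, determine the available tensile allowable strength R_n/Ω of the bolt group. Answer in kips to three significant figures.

26.7 kips

A_b = π·0.75²/4 = 0.4418 in²; f_rv = 15 / (2 × 0.4418) = 16.98 ksi.
F'_nt = 1.3 F_nt − (Ω F_nt / F_nv) f_rv = 1.3·90 − (2·90/54)·16.98 = 60.41 ksi, capped at F_nt → F'_nt = 60.41 ksi.
R_n = F'_nt · A_b · n = 60.41 × 0.4418 × 2 = 53.38 kips.
Allowable strength R_n/Ω = 53.38 / 2 = 26.7 kips.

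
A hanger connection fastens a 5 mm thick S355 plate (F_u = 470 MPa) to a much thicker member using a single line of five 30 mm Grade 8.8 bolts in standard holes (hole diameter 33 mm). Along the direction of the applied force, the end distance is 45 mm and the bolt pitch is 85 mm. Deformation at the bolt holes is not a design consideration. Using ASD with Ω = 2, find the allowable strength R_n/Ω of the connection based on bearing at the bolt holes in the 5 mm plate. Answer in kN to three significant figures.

417 kN

Per bolt r_n = 1.5 l_c t F_u ≤ 3.0 d t F_u; upper limit = 3.0 × 30 × 5 × 470 / 1000 = 211.5 kN.
Edge bolt: l_c = 45 − 33/2 = 28.5 mm → 1.5 × 28.5 × 5 × 470 / 1000 = 100.5 → r_n = 100.5 kN.
Interior bolts: l_c = 85 − 33 = 52 mm → 1.5 × 52 × 5 × 470 / 1000 = 183.3 → r_n = 183.3 kN.
R_n = 1 × 100.5 + 4 × 183.3 = 833.7 kN.
Allowable strength R_n/Ω = 833.7 / 2 = 417 kN.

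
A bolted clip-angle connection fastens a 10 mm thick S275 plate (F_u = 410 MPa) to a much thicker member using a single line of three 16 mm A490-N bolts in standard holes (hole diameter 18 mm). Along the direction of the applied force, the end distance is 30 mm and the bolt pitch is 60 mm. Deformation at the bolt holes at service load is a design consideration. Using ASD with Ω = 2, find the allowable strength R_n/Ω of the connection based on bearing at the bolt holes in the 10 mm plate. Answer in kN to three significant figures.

Per bolt r_n = 1.2 l_c t F_u ≤ 2.4 d t F_u; upper limit = 2.4 × 16 × 10 × 410 / 1000 = 157.4 kN.
Edge bolt: l_c = 30 − 18/2 = 21 mm → 1.2 × 21 × 10 × 410 / 1000 = 103.3 → r_n = 103.3 kN.
Interior bolts: l_c = 60 − 18 = 42 mm → 1.2 × 42 × 10 × 410 / 1000 = 206.6 → r_n = 157.4 kN.
R_n = 1 × 103.3 + 2 × 157.4 = 418.2 kN.
Allowable strength R_n/Ω = 418.2 / 2 = 209 kN.

209 kN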